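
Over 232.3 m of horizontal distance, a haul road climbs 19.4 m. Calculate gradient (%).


Formula: Gradient = rise / run * 100
Gradient = 19.4 / 232.3 * 100 = 8.4%

8.4


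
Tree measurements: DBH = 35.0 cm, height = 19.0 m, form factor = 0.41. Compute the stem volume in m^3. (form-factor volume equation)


Formula: V = pi * (DBH/200)^2 * H * ff
Radius = DBH/200 = 35.0/200 = 0.175 m
Radius^2 = 0.175^2 = 0.030625 m^2
V = pi * 0.030625 * 19.0 * 0.41
V = 0.749 m^3

0.749


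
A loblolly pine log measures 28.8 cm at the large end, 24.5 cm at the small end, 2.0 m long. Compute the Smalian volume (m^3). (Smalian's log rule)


Smalian: V = (A1 + A2)/2 * L,  A = pi*(D/200)^2
A1 = pi*(28.8/200)^2 = 0.065144 m^2
A2 = pi*(24.5/200)^2 = 0.047144 m^2
V = (0.065144+0.047144)/2*2.0 = 0.1123 m^3

0.1123


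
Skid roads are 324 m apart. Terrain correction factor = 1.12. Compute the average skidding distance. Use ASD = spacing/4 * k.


Formula: ASD = (spacing / 4) * correction
Uncorrected distance = spacing / 4 = 324 / 4 = 81 m
ASD = 81 * 1.12 = 91 m

91


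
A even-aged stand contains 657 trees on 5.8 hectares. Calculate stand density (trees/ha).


Formula: Stand Density = N_trees / Area_ha
Density = 657 trees / 5.8 ha
Density = 113 trees/ha

113


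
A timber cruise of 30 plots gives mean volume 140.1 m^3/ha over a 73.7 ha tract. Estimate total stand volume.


Formula: Total Volume = Mean Volume per ha * Total Area
Total Volume = 140.1 m^3/ha * 73.7 ha
Total Volume = 10325 m^3

10325


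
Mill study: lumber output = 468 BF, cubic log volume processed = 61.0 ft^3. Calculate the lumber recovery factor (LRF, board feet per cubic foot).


Formula: LRF = Lumber Output (BF) / Log Input (ft^3)
LRF = 468 BF / 61.0 ft^3
LRF = 7.67 BF/ft^3

7.67


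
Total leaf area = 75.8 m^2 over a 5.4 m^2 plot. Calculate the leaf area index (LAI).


Formula: LAI = total leaf area / ground area  (dimensionless)
LAI = 75.8 m^2 / 5.4 m^2
LAI = 14.04

14.04


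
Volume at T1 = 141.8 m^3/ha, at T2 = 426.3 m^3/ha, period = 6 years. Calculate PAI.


Formula: PAI = (V_T2 - V_T1) / (T2 - T1)
Volume increment = 426.3 - 141.8 = 284.5 m^3/ha
PAI = 284.5 / 6 = 47.42 m^3/ha/year

47.42


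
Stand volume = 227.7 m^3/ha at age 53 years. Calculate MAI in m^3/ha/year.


Formula: MAI = Total Volume / Stand Age
MAI = 227.7 m^3/ha / 53 years
MAI = 4.3 m^3/ha/year

4.3


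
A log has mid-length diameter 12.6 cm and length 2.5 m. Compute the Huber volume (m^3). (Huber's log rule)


Huber: V = Am * L,  Am = pi*(Dm/200)^2
Am = pi*(12.6/200)^2 = 0.012469 m^2
V = 0.012469*2.5 = 0.0312 m^3

0.0312


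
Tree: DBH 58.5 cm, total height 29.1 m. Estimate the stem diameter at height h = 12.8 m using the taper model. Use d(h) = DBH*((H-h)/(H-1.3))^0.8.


Taper: d(h) = DBH * ((H - h) / (H - 1.3))^0.8
Numerator = H - h = 29.1 - 12.8 = 16.3 m
Denominator = H - 1.3 = 29.1 - 1.3 = 27.8 m
Ratio = 16.3 / 27.8 = 0.58633
d = 58.5 * 0.58633^0.8 = 38.2 cm

38.2


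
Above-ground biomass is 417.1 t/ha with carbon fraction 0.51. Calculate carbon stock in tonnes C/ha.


Formula: Carbon Stock = Biomass * Carbon Fraction
C = 417.1 t/ha * 0.51
C = 212.7 t C/ha

212.7


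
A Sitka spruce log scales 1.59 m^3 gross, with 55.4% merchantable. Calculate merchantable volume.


Formula: MV = V_total * (merchantable_pct / 100)
Merchantable fraction = 55.4% / 100 = 0.554
MV = 1.59 m^3 * 0.554 = 0.881 m^3

0.881


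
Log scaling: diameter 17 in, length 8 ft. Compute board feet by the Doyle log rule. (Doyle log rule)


Doyle: BF = (D - 4)^2 * L / 16
Adjusted diameter = 17 - 4 = 13 in
(D-4)^2 = 13^2 = 169
BF = 169 * 8 / 16 = 85 BF

85


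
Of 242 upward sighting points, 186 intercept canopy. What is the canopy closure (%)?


Formula: Canopy closure = covered points / total points * 100
Closure = 186 / 242 * 100
Closure = 0.7686 * 100 = 76.9%

76.9


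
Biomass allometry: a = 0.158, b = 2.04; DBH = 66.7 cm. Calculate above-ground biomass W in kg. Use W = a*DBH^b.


Formula: W = a * DBH^b  (allometric power law)
DBH^b = 66.7^2.04 = 5262.798
W = 0.158 * 5262.798 = 831.5 kg

831.5


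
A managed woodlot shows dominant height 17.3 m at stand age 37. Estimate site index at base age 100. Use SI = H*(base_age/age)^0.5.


Formula: SI = H_dom * (base_age / age)^0.5
Age ratio = 100 / 37 = 2.7027
sqrt(age_ratio) = 1.64399
SI = 17.3 * 1.64399 = 28.4 m

28.4


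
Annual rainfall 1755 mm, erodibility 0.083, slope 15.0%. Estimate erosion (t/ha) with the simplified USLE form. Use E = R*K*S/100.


Formula: E = R * K * S / 100  (simplified USLE)
R * K = 1755 * 0.083 = 145.665
E = 145.665 * 15.0 / 100 = 21.85 t/ha

21.85


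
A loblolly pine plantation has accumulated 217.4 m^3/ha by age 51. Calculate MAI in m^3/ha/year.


Formula: MAI = Total Volume / Stand Age
MAI = 217.4 m^3/ha / 51 years
MAI = 4.26 m^3/ha/year

4.26


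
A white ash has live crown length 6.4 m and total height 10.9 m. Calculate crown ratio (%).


Formula: Crown Ratio = (Crown Length / Total Height) * 100
CR = (6.4 m / 10.9 m) * 100
CR = 0.5872 * 100 = 58.7%

58.7


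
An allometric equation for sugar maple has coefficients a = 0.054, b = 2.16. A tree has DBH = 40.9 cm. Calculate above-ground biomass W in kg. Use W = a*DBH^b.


Formula: W = a * DBH^b  (allometric power law)
DBH^b = 40.9^2.16 = 3029.1609
W = 0.054 * 3029.1609 = 163.6 kg

163.6


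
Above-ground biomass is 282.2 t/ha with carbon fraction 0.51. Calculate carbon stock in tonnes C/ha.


Formula: Carbon Stock = Biomass * Carbon Fraction
C = 282.2 t/ha * 0.51
C = 143.9 t C/ha

143.9


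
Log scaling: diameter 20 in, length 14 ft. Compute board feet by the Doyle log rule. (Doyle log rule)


Doyle: BF = (D - 4)^2 * L / 16
Adjusted diameter = 20 - 4 = 16 in
(D-4)^2 = 16^2 = 256
BF = 256 * 14 / 16 = 224 BF

224


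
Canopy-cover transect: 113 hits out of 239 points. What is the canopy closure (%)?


Formula: Canopy closure = covered points / total points * 100
Closure = 113 / 239 * 100
Closure = 0.4728 * 100 = 47.3%

47.3


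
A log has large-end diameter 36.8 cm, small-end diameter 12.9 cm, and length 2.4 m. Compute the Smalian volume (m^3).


Smalian: V = (A1 + A2)/2 * L,  A = pi*(D/200)^2
A1 = pi*(36.8/200)^2 = 0.106362 m^2
A2 = pi*(12.9/200)^2 = 0.01307 m^2
V = (0.106362+0.01307)/2*2.4 = 0.1433 m^3

0.1433


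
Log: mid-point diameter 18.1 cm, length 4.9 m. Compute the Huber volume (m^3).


Huber: V = Am * L,  Am = pi*(Dm/200)^2
Am = pi*(18.1/200)^2 = 0.02573 m^2
V = 0.02573*4.9 = 0.1261 m^3

0.1261


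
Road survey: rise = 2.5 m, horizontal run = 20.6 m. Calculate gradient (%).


Formula: Gradient = rise / run * 100
Gradient = 2.5 / 20.6 * 100 = 12.1%

12.1


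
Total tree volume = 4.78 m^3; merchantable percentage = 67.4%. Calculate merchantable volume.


Formula: MV = V_total * (merchantable_pct / 100)
Merchantable fraction = 67.4% / 100 = 0.674
MV = 4.78 m^3 * 0.674 = 3.222 m^3

3.222


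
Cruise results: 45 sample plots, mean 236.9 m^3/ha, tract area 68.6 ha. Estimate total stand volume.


Formula: Total Volume = Mean Volume per ha * Total Area
Total Volume = 236.9 m^3/ha * 68.6 ha
Total Volume = 16251 m^3

16251


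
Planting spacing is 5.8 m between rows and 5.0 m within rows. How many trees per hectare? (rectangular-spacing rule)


Formula: TPH = 10000 m^2/ha / (spacing_x * spacing_y)
Area per tree = 5.8 m * 5.0 m = 29.0 m^2
TPH = 10000 / 29.0 = 345 trees/ha

345


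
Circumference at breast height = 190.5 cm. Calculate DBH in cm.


Formula: DBH = C / pi
DBH = 190.5 / pi
pi = 3.14159...
DBH = 60.6 cm

60.6


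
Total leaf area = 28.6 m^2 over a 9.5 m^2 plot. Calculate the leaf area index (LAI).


Formula: LAI = total leaf area / ground area  (dimensionless)
LAI = 28.6 m^2 / 9.5 m^2
LAI = 3.01

3.01


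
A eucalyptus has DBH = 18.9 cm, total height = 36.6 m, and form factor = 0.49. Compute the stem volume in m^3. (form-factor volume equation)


Formula: V = pi * (DBH/200)^2 * H * ff
Radius = DBH/200 = 18.9/200 = 0.0945 m
Radius^2 = 0.0945^2 = 0.00893025 m^2
V = pi * 0.00893025 * 36.6 * 0.49
V = 0.503 m^3

0.503


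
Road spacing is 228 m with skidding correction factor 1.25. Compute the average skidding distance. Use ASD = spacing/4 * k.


Formula: ASD = (spacing / 4) * correction
Uncorrected distance = spacing / 4 = 228 / 4 = 57 m
ASD = 57 * 1.25 = 71 m

71


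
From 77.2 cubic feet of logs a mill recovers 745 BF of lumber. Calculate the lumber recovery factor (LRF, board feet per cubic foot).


Formula: LRF = Lumber Output (BF) / Log Input (ft^3)
LRF = 745 BF / 77.2 ft^3
LRF = 9.65 BF/ft^3

9.65


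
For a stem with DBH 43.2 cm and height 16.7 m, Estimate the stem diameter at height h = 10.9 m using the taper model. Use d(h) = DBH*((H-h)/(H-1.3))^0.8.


Taper: d(h) = DBH * ((H - h) / (H - 1.3))^0.8
Numerator = H - h = 16.7 - 10.9 = 5.8 m
Denominator = H - 1.3 = 16.7 - 1.3 = 15.4 m
Ratio = 5.8 / 15.4 = 0.37662
d = 43.2 * 0.37662^0.8 = 19.8 cm

19.8


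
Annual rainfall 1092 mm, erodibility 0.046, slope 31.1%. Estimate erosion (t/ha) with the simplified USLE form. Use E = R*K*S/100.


Formula: E = R * K * S / 100  (simplified USLE)
R * K = 1092 * 0.046 = 50.232
E = 50.232 * 31.1 / 100 = 15.62 t/ha

15.62


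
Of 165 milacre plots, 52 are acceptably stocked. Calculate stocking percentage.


Formula: Stocking % = stocked plots / total plots * 100
Stocking = 52 / 165 * 100
Stocking = 0.3152 * 100 = 31.5%

31.5


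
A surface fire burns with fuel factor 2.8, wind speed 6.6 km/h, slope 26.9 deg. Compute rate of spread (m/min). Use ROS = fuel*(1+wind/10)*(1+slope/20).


Formula: ROS = fuel * (1 + wind/10) * (1 + slope/20)
Wind factor = 1 + 6.6/10 = 1.66
Slope factor = 1 + 26.9/20 = 2.345
ROS = 2.8 * 1.66 * 2.345 = 10.9 m/min

10.9


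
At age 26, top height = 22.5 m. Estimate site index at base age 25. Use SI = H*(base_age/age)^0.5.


Formula: SI = H_dom * (base_age / age)^0.5
Age ratio = 25 / 26 = 0.96154
sqrt(age_ratio) = 0.98058
SI = 22.5 * 0.98058 = 22.1 m

22.1


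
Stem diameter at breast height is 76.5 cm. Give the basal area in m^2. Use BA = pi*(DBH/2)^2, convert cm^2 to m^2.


Formula: BA = pi * (DBH/2)^2 / 10000  (cm^2 to m^2)
Radius = DBH/2 = 76.5/2 = 38.25 cm
BA = pi * 38.25^2 / 10000
   = 4596.3464 cm^2 / 10000
   = 0.4596 m^2

0.4596


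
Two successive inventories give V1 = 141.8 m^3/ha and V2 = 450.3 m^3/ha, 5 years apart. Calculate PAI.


Formula: PAI = (V_T2 - V_T1) / (T2 - T1)
Volume increment = 450.3 - 141.8 = 308.5 m^3/ha
PAI = 308.5 / 5 = 61.7 m^3/ha/year

61.7


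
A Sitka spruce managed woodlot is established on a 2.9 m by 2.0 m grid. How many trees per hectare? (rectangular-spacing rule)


Formula: TPH = 10000 m^2/ha / (spacing_x * spacing_y)
Area per tree = 2.9 m * 2.0 m = 5.8 m^2
TPH = 10000 / 5.8 = 1724 trees/ha

1724


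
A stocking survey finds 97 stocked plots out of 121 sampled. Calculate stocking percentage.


Formula: Stocking % = stocked plots / total plots * 100
Stocking = 97 / 121 * 100
Stocking = 0.8017 * 100 = 80.2%

80.2


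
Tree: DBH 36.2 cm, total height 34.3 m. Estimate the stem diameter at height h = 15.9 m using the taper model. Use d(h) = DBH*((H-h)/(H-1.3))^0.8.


Taper: d(h) = DBH * ((H - h) / (H - 1.3))^0.8
Numerator = H - h = 34.3 - 15.9 = 18.4 m
Denominator = H - 1.3 = 34.3 - 1.3 = 33.0 m
Ratio = 18.4 / 33.0 = 0.55758
d = 36.2 * 0.55758^0.8 = 22.7 cm

22.7


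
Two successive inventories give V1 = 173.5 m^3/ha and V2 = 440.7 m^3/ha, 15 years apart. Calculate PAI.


Formula: PAI = (V_T2 - V_T1) / (T2 - T1)
Volume increment = 440.7 - 173.5 = 267.2 m^3/ha
PAI = 267.2 / 15 = 17.81 m^3/ha/year

17.81


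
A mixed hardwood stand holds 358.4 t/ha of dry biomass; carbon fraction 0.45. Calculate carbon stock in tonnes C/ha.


Formula: Carbon Stock = Biomass * Carbon Fraction
C = 358.4 t/ha * 0.45
C = 161.3 t C/ha

161.3


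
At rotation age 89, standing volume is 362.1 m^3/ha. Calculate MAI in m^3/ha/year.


Formula: MAI = Total Volume / Stand Age
MAI = 362.1 m^3/ha / 89 years
MAI = 4.07 m^3/ha/year

4.07


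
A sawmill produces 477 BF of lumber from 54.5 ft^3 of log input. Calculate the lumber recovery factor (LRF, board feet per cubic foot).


Formula: LRF = Lumber Output (BF) / Log Input (ft^3)
LRF = 477 BF / 54.5 ft^3
LRF = 8.75 BF/ft^3

8.75


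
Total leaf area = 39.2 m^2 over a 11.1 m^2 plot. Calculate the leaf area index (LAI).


Formula: LAI = total leaf area / ground area  (dimensionless)
LAI = 39.2 m^2 / 11.1 m^2
LAI = 3.53

3.53


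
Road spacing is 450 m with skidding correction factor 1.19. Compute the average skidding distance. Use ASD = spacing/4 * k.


Formula: ASD = (spacing / 4) * correction
Uncorrected distance = spacing / 4 = 450 / 4 = 112.5 m
ASD = 112.5 * 1.19 = 134 m

134


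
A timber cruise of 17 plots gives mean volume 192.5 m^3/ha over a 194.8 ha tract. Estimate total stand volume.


Formula: Total Volume = Mean Volume per ha * Total Area
Total Volume = 192.5 m^3/ha * 194.8 ha
Total Volume = 37499 m^3

37499


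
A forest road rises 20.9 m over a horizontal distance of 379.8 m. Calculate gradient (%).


Formula: Gradient = rise / run * 100
Gradient = 20.9 / 379.8 * 100 = 5.5%

5.5


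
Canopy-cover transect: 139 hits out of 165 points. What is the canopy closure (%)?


Formula: Canopy closure = covered points / total points * 100
Closure = 139 / 165 * 100
Closure = 0.8424 * 100 = 84.2%

84.2


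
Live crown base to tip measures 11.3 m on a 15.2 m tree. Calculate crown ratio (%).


Formula: Crown Ratio = (Crown Length / Total Height) * 100
CR = (11.3 m / 15.2 m) * 100
CR = 0.7434 * 100 = 74.3%

74.3


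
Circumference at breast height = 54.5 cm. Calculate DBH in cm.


Formula: DBH = C / pi
DBH = 54.5 / pi
pi = 3.14159...
DBH = 17.3 cm

17.3


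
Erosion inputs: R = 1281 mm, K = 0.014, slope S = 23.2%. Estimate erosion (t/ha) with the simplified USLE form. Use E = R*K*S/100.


Formula: E = R * K * S / 100  (simplified USLE)
R * K = 1281 * 0.014 = 17.934
E = 17.934 * 23.2 / 100 = 4.16 t/ha

4.16


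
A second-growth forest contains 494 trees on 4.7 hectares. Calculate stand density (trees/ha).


Formula: Stand Density = N_trees / Area_ha
Density = 494 trees / 4.7 ha
Density = 105 trees/ha

105


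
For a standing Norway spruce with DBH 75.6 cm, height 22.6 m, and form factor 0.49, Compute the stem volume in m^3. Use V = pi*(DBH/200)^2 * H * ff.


Formula: V = pi * (DBH/200)^2 * H * ff
Radius = DBH/200 = 75.6/200 = 0.378 m
Radius^2 = 0.378^2 = 0.142884 m^2
V = pi * 0.142884 * 22.6 * 0.49
V = 4.971 m^3

4.971


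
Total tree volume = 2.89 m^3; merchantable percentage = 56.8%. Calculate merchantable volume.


Formula: MV = V_total * (merchantable_pct / 100)
Merchantable fraction = 56.8% / 100 = 0.568
MV = 2.89 m^3 * 0.568 = 1.642 m^3

1.642


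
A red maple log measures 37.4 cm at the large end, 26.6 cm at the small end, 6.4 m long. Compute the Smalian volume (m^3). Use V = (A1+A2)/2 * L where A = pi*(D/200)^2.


Smalian: V = (A1 + A2)/2 * L,  A = pi*(D/200)^2
A1 = pi*(37.4/200)^2 = 0.109858 m^2
A2 = pi*(26.6/200)^2 = 0.055572 m^2
V = (0.109858+0.055572)/2*6.4 = 0.5294 m^3

0.5294


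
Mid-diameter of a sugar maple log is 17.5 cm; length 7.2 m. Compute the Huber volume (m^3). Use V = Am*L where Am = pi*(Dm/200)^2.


Huber: V = Am * L,  Am = pi*(Dm/200)^2
Am = pi*(17.5/200)^2 = 0.024053 m^2
V = 0.024053*7.2 = 0.1732 m^3

0.1732


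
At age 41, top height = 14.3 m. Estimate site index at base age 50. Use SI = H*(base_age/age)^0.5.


Formula: SI = H_dom * (base_age / age)^0.5
Age ratio = 50 / 41 = 1.21951
sqrt(age_ratio) = 1.10432
SI = 14.3 * 1.10432 = 15.8 m

15.8


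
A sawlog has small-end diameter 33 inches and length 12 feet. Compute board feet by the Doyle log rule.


Doyle: BF = (D - 4)^2 * L / 16
Adjusted diameter = 33 - 4 = 29 in
(D-4)^2 = 29^2 = 841
BF = 841 * 12 / 16 = 631 BF

631


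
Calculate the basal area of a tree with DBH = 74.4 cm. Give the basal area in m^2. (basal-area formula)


Formula: BA = pi * (DBH/2)^2 / 10000  (cm^2 to m^2)
Radius = DBH/2 = 74.4/2 = 37.2 cm
BA = pi * 37.2^2 / 10000
   = 4347.4616 cm^2 / 10000
   = 0.4347 m^2

0.4347


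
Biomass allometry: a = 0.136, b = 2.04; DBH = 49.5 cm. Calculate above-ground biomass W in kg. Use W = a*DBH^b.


Formula: W = a * DBH^b  (allometric power law)
DBH^b = 49.5^2.04 = 2864.1424
W = 0.136 * 2864.1424 = 389.5 kg

389.5


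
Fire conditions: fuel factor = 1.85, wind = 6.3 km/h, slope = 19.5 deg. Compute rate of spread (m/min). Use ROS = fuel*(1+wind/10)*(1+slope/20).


Formula: ROS = fuel * (1 + wind/10) * (1 + slope/20)
Wind factor = 1 + 6.3/10 = 1.63
Slope factor = 1 + 19.5/20 = 1.975
ROS = 1.85 * 1.63 * 1.975 = 5.96 m/min

5.96


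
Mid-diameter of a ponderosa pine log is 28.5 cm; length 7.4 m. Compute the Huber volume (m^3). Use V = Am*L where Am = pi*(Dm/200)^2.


Huber: V = Am * L,  Am = pi*(Dm/200)^2
Am = pi*(28.5/200)^2 = 0.063794 m^2
V = 0.063794*7.4 = 0.4721 m^3

0.4721


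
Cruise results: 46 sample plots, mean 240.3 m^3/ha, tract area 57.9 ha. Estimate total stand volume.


Formula: Total Volume = Mean Volume per ha * Total Area
Total Volume = 240.3 m^3/ha * 57.9 ha
Total Volume = 13913 m^3

13913


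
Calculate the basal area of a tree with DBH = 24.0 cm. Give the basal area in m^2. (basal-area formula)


Formula: BA = pi * (DBH/2)^2 / 10000  (cm^2 to m^2)
Radius = DBH/2 = 24.0/2 = 12.0 cm
BA = pi * 12.0^2 / 10000
   = 452.3893 cm^2 / 10000
   = 0.0452 m^2

0.0452


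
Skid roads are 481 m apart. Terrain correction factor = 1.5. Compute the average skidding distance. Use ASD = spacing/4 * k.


Formula: ASD = (spacing / 4) * correction
Uncorrected distance = spacing / 4 = 481 / 4 = 120.25 m
ASD = 120.25 * 1.5 = 180 m

180


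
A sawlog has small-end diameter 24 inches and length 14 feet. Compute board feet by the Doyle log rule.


Doyle: BF = (D - 4)^2 * L / 16
Adjusted diameter = 24 - 4 = 20 in
(D-4)^2 = 20^2 = 400
BF = 400 * 14 / 16 = 350 BF

350


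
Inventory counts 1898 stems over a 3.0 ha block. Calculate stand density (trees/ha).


Formula: Stand Density = N_trees / Area_ha
Density = 1898 trees / 3.0 ha
Density = 633 trees/ha

633


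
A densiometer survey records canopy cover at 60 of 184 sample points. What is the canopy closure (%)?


Formula: Canopy closure = covered points / total points * 100
Closure = 60 / 184 * 100
Closure = 0.3261 * 100 = 32.6%

32.6


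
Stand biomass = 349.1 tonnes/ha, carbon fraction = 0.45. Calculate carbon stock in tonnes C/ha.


Formula: Carbon Stock = Biomass * Carbon Fraction
C = 349.1 t/ha * 0.45
C = 157.1 t C/ha

157.1


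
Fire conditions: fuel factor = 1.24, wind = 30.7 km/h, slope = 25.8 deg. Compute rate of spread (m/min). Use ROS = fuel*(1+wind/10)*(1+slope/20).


Formula: ROS = fuel * (1 + wind/10) * (1 + slope/20)
Wind factor = 1 + 30.7/10 = 4.07
Slope factor = 1 + 25.8/20 = 2.29
ROS = 1.24 * 4.07 * 2.29 = 11.56 m/min

11.56


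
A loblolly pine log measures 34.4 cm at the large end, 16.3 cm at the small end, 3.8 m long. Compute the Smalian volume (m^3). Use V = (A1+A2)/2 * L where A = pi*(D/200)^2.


Smalian: V = (A1 + A2)/2 * L,  A = pi*(D/200)^2
A1 = pi*(34.4/200)^2 = 0.092941 m^2
A2 = pi*(16.3/200)^2 = 0.020867 m^2
V = (0.092941+0.020867)/2*3.8 = 0.2162 m^3

0.2162


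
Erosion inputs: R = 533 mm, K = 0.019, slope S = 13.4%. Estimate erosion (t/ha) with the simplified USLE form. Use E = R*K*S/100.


Formula: E = R * K * S / 100  (simplified USLE)
R * K = 533 * 0.019 = 10.127
E = 10.127 * 13.4 / 100 = 1.36 t/ha

1.36


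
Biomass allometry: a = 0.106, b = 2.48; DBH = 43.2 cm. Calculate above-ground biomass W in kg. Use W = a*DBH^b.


Formula: W = a * DBH^b  (allometric power law)
DBH^b = 43.2^2.48 = 11376.2648
W = 0.106 * 11376.2648 = 1205.9 kg

1205.9


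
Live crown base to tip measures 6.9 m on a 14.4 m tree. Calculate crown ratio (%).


Formula: Crown Ratio = (Crown Length / Total Height) * 100
CR = (6.9 m / 14.4 m) * 100
CR = 0.4792 * 100 = 47.9%

47.9


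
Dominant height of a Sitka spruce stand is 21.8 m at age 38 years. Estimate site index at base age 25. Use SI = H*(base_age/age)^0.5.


Formula: SI = H_dom * (base_age / age)^0.5
Age ratio = 25 / 38 = 0.65789
sqrt(age_ratio) = 0.81111
SI = 21.8 * 0.81111 = 17.7 m

17.7


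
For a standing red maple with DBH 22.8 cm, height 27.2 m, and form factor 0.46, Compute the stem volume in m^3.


Formula: V = pi * (DBH/200)^2 * H * ff
Radius = DBH/200 = 22.8/200 = 0.114 m
Radius^2 = 0.114^2 = 0.012996 m^2
V = pi * 0.012996 * 27.2 * 0.46
V = 0.511 m^3

0.511


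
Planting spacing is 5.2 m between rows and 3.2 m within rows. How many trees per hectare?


Formula: TPH = 10000 m^2/ha / (spacing_x * spacing_y)
Area per tree = 5.2 m * 3.2 m = 16.64 m^2
TPH = 10000 / 16.64 = 601 trees/ha

601


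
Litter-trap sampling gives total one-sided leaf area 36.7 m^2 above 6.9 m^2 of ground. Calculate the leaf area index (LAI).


Formula: LAI = total leaf area / ground area  (dimensionless)
LAI = 36.7 m^2 / 6.9 m^2
LAI = 5.32

5.32


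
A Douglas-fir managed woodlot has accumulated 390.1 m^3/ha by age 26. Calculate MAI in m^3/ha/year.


Formula: MAI = Total Volume / Stand Age
MAI = 390.1 m^3/ha / 26 years
MAI = 15.0 m^3/ha/year

15.0


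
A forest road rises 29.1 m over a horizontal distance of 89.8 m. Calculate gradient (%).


Formula: Gradient = rise / run * 100
Gradient = 29.1 / 89.8 * 100 = 32.4%

32.4


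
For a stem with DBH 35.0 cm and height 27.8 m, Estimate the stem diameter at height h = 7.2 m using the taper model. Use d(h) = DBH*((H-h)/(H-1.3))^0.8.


Taper: d(h) = DBH * ((H - h) / (H - 1.3))^0.8
Numerator = H - h = 27.8 - 7.2 = 20.6 m
Denominator = H - 1.3 = 27.8 - 1.3 = 26.5 m
Ratio = 20.6 / 26.5 = 0.77736
d = 35.0 * 0.77736^0.8 = 28.6 cm

28.6


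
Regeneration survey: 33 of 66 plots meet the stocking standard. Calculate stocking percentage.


Formula: Stocking % = stocked plots / total plots * 100
Stocking = 33 / 66 * 100
Stocking = 0.5 * 100 = 50.0%

50.0


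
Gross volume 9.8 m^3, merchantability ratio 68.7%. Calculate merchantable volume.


Formula: MV = V_total * (merchantable_pct / 100)
Merchantable fraction = 68.7% / 100 = 0.687
MV = 9.8 m^3 * 0.687 = 6.733 m^3

6.733


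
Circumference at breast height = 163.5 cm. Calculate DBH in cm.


Formula: DBH = C / pi
DBH = 163.5 / pi
pi = 3.14159...
DBH = 52.0 cm

52.0


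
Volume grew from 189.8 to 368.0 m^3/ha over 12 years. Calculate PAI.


Formula: PAI = (V_T2 - V_T1) / (T2 - T1)
Volume increment = 368.0 - 189.8 = 178.2 m^3/ha
PAI = 178.2 / 12 = 14.85 m^3/ha/year

14.85


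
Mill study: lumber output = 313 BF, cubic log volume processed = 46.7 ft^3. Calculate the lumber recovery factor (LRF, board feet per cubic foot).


Formula: LRF = Lumber Output (BF) / Log Input (ft^3)
LRF = 313 BF / 46.7 ft^3
LRF = 6.7 BF/ft^3

6.7


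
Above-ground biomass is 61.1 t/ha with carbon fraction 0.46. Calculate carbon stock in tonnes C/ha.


Formula: Carbon Stock = Biomass * Carbon Fraction
C = 61.1 t/ha * 0.46
C = 28.1 t C/ha

28.1


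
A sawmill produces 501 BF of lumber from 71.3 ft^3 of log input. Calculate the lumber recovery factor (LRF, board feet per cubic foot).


Formula: LRF = Lumber Output (BF) / Log Input (ft^3)
LRF = 501 BF / 71.3 ft^3
LRF = 7.03 BF/ft^3

7.03


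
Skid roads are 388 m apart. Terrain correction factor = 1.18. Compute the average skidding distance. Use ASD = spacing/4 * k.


Formula: ASD = (spacing / 4) * correction
Uncorrected distance = spacing / 4 = 388 / 4 = 97 m
ASD = 97 * 1.18 = 114 m

114


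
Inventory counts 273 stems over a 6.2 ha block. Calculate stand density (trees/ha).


Formula: Stand Density = N_trees / Area_ha
Density = 273 trees / 6.2 ha
Density = 44 trees/ha

44


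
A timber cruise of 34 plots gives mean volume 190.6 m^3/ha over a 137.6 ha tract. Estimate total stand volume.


Formula: Total Volume = Mean Volume per ha * Total Area
Total Volume = 190.6 m^3/ha * 137.6 ha
Total Volume = 26227 m^3

26227


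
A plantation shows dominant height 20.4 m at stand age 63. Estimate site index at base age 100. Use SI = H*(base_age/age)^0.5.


Formula: SI = H_dom * (base_age / age)^0.5
Age ratio = 100 / 63 = 1.5873
sqrt(age_ratio) = 1.25988
SI = 20.4 * 1.25988 = 25.7 m

25.7


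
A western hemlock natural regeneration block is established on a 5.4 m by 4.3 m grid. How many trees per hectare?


Formula: TPH = 10000 m^2/ha / (spacing_x * spacing_y)
Area per tree = 5.4 m * 4.3 m = 23.22 m^2
TPH = 10000 / 23.22 = 431 trees/ha

431


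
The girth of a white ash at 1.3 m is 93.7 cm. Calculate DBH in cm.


Formula: DBH = C / pi
DBH = 93.7 / pi
pi = 3.14159...
DBH = 29.8 cm

29.8


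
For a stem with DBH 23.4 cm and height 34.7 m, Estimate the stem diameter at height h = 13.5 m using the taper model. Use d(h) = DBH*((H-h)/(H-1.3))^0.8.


Taper: d(h) = DBH * ((H - h) / (H - 1.3))^0.8
Numerator = H - h = 34.7 - 13.5 = 21.2 m
Denominator = H - 1.3 = 34.7 - 1.3 = 33.4 m
Ratio = 21.2 / 33.4 = 0.63473
d = 23.4 * 0.63473^0.8 = 16.3 cm

16.3


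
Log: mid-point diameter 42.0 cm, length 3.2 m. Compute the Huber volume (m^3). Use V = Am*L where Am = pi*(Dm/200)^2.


Huber: V = Am * L,  Am = pi*(Dm/200)^2
Am = pi*(42.0/200)^2 = 0.138544 m^2
V = 0.138544*3.2 = 0.4433 m^3

0.4433


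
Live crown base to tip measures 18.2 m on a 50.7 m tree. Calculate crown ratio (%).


Formula: Crown Ratio = (Crown Length / Total Height) * 100
CR = (18.2 m / 50.7 m) * 100
CR = 0.359 * 100 = 35.9%

35.9


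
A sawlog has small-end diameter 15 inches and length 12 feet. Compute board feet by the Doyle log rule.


Doyle: BF = (D - 4)^2 * L / 16
Adjusted diameter = 15 - 4 = 11 in
(D-4)^2 = 11^2 = 121
BF = 121 * 12 / 16 = 91 BF

91


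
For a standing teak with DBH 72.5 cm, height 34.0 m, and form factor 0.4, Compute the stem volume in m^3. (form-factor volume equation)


Formula: V = pi * (DBH/200)^2 * H * ff
Radius = DBH/200 = 72.5/200 = 0.3625 m
Radius^2 = 0.3625^2 = 0.13140625 m^2
V = pi * 0.13140625 * 34.0 * 0.4
V = 5.614 m^3

5.614


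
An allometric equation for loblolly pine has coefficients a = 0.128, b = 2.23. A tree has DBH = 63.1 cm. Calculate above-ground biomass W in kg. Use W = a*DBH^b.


Formula: W = a * DBH^b  (allometric power law)
DBH^b = 63.1^2.23 = 10329.1711
W = 0.128 * 10329.1711 = 1322.1 kg

1322.1


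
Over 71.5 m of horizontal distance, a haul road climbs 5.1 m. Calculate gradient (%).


Formula: Gradient = rise / run * 100
Gradient = 5.1 / 71.5 * 100 = 7.1%

7.1


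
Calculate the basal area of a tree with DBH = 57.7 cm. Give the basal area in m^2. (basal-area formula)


Formula: BA = pi * (DBH/2)^2 / 10000  (cm^2 to m^2)
Radius = DBH/2 = 57.7/2 = 28.85 cm
BA = pi * 28.85^2 / 10000
   = 2614.8183 cm^2 / 10000
   = 0.2615 m^2

0.2615


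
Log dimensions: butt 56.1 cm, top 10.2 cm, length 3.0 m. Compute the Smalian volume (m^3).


Smalian: V = (A1 + A2)/2 * L,  A = pi*(D/200)^2
A1 = pi*(56.1/200)^2 = 0.247181 m^2
A2 = pi*(10.2/200)^2 = 0.008171 m^2
V = (0.247181+0.008171)/2*3.0 = 0.383 m^3

0.383


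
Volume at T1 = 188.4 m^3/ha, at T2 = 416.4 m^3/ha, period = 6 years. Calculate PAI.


Formula: PAI = (V_T2 - V_T1) / (T2 - T1)
Volume increment = 416.4 - 188.4 = 228.0 m^3/ha
PAI = 228.0 / 6 = 38.0 m^3/ha/year

38.0


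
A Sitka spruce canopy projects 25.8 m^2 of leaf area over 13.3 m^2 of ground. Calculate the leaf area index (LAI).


Formula: LAI = total leaf area / ground area  (dimensionless)
LAI = 25.8 m^2 / 13.3 m^2
LAI = 1.94

1.94


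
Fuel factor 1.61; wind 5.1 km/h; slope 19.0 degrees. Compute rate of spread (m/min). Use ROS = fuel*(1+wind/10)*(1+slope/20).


Formula: ROS = fuel * (1 + wind/10) * (1 + slope/20)
Wind factor = 1 + 5.1/10 = 1.51
Slope factor = 1 + 19.0/20 = 1.95
ROS = 1.61 * 1.51 * 1.95 = 4.74 m/min

4.74


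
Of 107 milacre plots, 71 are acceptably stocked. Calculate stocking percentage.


Formula: Stocking % = stocked plots / total plots * 100
Stocking = 71 / 107 * 100
Stocking = 0.6636 * 100 = 66.4%

66.4


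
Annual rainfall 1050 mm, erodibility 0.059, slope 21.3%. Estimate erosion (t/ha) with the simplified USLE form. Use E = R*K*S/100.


Formula: E = R * K * S / 100  (simplified USLE)
R * K = 1050 * 0.059 = 61.95
E = 61.95 * 21.3 / 100 = 13.2 t/ha

13.2


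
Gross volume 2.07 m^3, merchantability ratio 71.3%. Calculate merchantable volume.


Formula: MV = V_total * (merchantable_pct / 100)
Merchantable fraction = 71.3% / 100 = 0.713
MV = 2.07 m^3 * 0.713 = 1.476 m^3

1.476


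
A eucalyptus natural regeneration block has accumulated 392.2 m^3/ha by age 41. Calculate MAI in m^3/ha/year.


Formula: MAI = Total Volume / Stand Age
MAI = 392.2 m^3/ha / 41 years
MAI = 9.57 m^3/ha/year

9.57


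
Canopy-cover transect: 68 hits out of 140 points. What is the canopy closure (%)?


Formula: Canopy closure = covered points / total points * 100
Closure = 68 / 140 * 100
Closure = 0.4857 * 100 = 48.6%

48.6


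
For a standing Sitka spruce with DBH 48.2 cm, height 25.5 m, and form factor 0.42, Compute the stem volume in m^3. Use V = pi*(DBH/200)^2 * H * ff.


Formula: V = pi * (DBH/200)^2 * H * ff
Radius = DBH/200 = 48.2/200 = 0.241 m
Radius^2 = 0.241^2 = 0.058081 m^2
V = pi * 0.058081 * 25.5 * 0.42
V = 1.954 m^3

1.954


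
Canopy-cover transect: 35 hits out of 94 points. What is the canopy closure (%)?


Formula: Canopy closure = covered points / total points * 100
Closure = 35 / 94 * 100
Closure = 0.3723 * 100 = 37.2%

37.2


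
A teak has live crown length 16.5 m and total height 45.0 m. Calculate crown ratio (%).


Formula: Crown Ratio = (Crown Length / Total Height) * 100
CR = (16.5 m / 45.0 m) * 100
CR = 0.3667 * 100 = 36.7%

36.7


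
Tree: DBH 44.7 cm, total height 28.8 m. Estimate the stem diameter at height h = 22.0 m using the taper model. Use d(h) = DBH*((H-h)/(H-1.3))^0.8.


Taper: d(h) = DBH * ((H - h) / (H - 1.3))^0.8
Numerator = H - h = 28.8 - 22.0 = 6.8 m
Denominator = H - 1.3 = 28.8 - 1.3 = 27.5 m
Ratio = 6.8 / 27.5 = 0.24727
d = 44.7 * 0.24727^0.8 = 14.6 cm

14.6


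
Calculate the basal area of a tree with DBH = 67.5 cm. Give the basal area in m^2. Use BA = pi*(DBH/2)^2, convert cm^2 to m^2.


Formula: BA = pi * (DBH/2)^2 / 10000  (cm^2 to m^2)
Radius = DBH/2 = 67.5/2 = 33.75 cm
BA = pi * 33.75^2 / 10000
   = 3578.4704 cm^2 / 10000
   = 0.3578 m^2

0.3578


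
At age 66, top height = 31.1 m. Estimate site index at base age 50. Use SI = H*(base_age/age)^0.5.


Formula: SI = H_dom * (base_age / age)^0.5
Age ratio = 50 / 66 = 0.75758
sqrt(age_ratio) = 0.87039
SI = 31.1 * 0.87039 = 27.1 m

27.1


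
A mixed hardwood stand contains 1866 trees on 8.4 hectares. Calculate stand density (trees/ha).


Formula: Stand Density = N_trees / Area_ha
Density = 1866 trees / 8.4 ha
Density = 222 trees/ha

222


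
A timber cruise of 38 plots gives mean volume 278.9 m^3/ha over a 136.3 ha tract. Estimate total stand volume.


Formula: Total Volume = Mean Volume per ha * Total Area
Total Volume = 278.9 m^3/ha * 136.3 ha
Total Volume = 38014 m^3

38014


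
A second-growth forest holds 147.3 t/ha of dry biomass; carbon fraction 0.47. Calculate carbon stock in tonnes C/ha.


Formula: Carbon Stock = Biomass * Carbon Fraction
C = 147.3 t/ha * 0.47
C = 69.2 t C/ha

69.2


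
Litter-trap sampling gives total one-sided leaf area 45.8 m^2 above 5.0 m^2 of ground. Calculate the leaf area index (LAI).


Formula: LAI = total leaf area / ground area  (dimensionless)
LAI = 45.8 m^2 / 5.0 m^2
LAI = 9.16

9.16


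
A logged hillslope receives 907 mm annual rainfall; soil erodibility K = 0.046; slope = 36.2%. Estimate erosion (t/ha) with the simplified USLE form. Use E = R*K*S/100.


Formula: E = R * K * S / 100  (simplified USLE)
R * K = 907 * 0.046 = 41.722
E = 41.722 * 36.2 / 100 = 15.1 t/ha

15.1


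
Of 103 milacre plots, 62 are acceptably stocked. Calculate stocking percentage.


Formula: Stocking % = stocked plots / total plots * 100
Stocking = 62 / 103 * 100
Stocking = 0.6019 * 100 = 60.2%

60.2


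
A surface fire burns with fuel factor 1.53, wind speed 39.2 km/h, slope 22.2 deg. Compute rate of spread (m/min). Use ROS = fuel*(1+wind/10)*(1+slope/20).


Formula: ROS = fuel * (1 + wind/10) * (1 + slope/20)
Wind factor = 1 + 39.2/10 = 4.92
Slope factor = 1 + 22.2/20 = 2.11
ROS = 1.53 * 4.92 * 2.11 = 15.88 m/min

15.88


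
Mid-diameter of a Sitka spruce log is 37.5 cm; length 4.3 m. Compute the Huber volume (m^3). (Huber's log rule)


Huber: V = Am * L,  Am = pi*(Dm/200)^2
Am = pi*(37.5/200)^2 = 0.110447 m^2
V = 0.110447*4.3 = 0.4749 m^3

0.4749


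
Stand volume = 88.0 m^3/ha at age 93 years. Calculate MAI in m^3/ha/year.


Formula: MAI = Total Volume / Stand Age
MAI = 88.0 m^3/ha / 93 years
MAI = 0.95 m^3/ha/year

0.95


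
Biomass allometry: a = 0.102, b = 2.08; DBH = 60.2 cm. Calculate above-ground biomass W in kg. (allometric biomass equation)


Formula: W = a * DBH^b  (allometric power law)
DBH^b = 60.2^2.08 = 5029.9156
W = 0.102 * 5029.9156 = 513.1 kg

513.1


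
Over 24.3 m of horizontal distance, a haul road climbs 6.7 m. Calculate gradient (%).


Formula: Gradient = rise / run * 100
Gradient = 6.7 / 24.3 * 100 = 27.6%

27.6


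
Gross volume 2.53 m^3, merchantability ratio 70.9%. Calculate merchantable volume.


Formula: MV = V_total * (merchantable_pct / 100)
Merchantable fraction = 70.9% / 100 = 0.709
MV = 2.53 m^3 * 0.709 = 1.794 m^3

1.794


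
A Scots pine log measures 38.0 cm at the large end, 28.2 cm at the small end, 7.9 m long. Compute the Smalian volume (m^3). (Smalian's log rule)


Smalian: V = (A1 + A2)/2 * L,  A = pi*(D/200)^2
A1 = pi*(38.0/200)^2 = 0.113411 m^2
A2 = pi*(28.2/200)^2 = 0.062458 m^2
V = (0.113411+0.062458)/2*7.9 = 0.6947 m^3

0.6947


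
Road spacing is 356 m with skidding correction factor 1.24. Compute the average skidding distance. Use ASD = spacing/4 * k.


Formula: ASD = (spacing / 4) * correction
Uncorrected distance = spacing / 4 = 356 / 4 = 89 m
ASD = 89 * 1.24 = 110 m

110


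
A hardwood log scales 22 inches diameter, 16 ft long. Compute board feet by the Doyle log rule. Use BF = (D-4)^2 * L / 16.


Doyle: BF = (D - 4)^2 * L / 16
Adjusted diameter = 22 - 4 = 18 in
(D-4)^2 = 18^2 = 324
BF = 324 * 16 / 16 = 324 BF

324


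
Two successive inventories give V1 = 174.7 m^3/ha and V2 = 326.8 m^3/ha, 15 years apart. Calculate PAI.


Formula: PAI = (V_T2 - V_T1) / (T2 - T1)
Volume increment = 326.8 - 174.7 = 152.1 m^3/ha
PAI = 152.1 / 15 = 10.14 m^3/ha/year

10.14


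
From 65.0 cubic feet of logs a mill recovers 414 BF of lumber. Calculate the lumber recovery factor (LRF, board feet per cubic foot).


Formula: LRF = Lumber Output (BF) / Log Input (ft^3)
LRF = 414 BF / 65.0 ft^3
LRF = 6.37 BF/ft^3

6.37


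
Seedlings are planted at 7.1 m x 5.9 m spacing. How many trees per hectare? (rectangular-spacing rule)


Formula: TPH = 10000 m^2/ha / (spacing_x * spacing_y)
Area per tree = 7.1 m * 5.9 m = 41.89 m^2
TPH = 10000 / 41.89 = 239 trees/ha

239


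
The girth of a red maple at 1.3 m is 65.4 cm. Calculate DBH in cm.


Formula: DBH = C / pi
DBH = 65.4 / pi
pi = 3.14159...
DBH = 20.8 cm

20.8


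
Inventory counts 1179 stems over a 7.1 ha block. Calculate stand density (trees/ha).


Formula: Stand Density = N_trees / Area_ha
Density = 1179 trees / 7.1 ha
Density = 166 trees/ha

166


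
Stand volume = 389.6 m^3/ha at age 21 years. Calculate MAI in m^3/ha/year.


Formula: MAI = Total Volume / Stand Age
MAI = 389.6 m^3/ha / 21 years
MAI = 18.55 m^3/ha/year

18.55


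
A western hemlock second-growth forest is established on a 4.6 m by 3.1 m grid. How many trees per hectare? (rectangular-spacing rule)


Formula: TPH = 10000 m^2/ha / (spacing_x * spacing_y)
Area per tree = 4.6 m * 3.1 m = 14.26 m^2
TPH = 10000 / 14.26 = 701 trees/ha

701


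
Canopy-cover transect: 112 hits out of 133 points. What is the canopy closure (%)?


Formula: Canopy closure = covered points / total points * 100
Closure = 112 / 133 * 100
Closure = 0.8421 * 100 = 84.2%

84.2


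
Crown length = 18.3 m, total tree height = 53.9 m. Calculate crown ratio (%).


Formula: Crown Ratio = (Crown Length / Total Height) * 100
CR = (18.3 m / 53.9 m) * 100
CR = 0.3395 * 100 = 34.0%

34.0


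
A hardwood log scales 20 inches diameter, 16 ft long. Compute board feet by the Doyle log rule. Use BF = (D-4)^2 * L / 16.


Doyle: BF = (D - 4)^2 * L / 16
Adjusted diameter = 20 - 4 = 16 in
(D-4)^2 = 16^2 = 256
BF = 256 * 16 / 16 = 256 BF

256


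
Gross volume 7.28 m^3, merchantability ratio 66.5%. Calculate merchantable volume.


Formula: MV = V_total * (merchantable_pct / 100)
Merchantable fraction = 66.5% / 100 = 0.665
MV = 7.28 m^3 * 0.665 = 4.841 m^3

4.841


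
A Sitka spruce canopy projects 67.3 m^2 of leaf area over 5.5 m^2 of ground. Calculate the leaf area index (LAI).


Formula: LAI = total leaf area / ground area  (dimensionless)
LAI = 67.3 m^2 / 5.5 m^2
LAI = 12.24

12.24


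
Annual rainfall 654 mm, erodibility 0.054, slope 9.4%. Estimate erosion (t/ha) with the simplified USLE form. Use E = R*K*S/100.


Formula: E = R * K * S / 100  (simplified USLE)
R * K = 654 * 0.054 = 35.316
E = 35.316 * 9.4 / 100 = 3.32 t/ha

3.32


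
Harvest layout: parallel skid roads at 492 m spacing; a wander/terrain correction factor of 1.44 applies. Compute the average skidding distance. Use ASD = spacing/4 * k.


Formula: ASD = (spacing / 4) * correction
Uncorrected distance = spacing / 4 = 492 / 4 = 123 m
ASD = 123 * 1.44 = 177 m

177


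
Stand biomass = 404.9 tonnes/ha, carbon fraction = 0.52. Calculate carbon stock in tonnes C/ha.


Formula: Carbon Stock = Biomass * Carbon Fraction
C = 404.9 t/ha * 0.52
C = 210.5 t C/ha

210.5


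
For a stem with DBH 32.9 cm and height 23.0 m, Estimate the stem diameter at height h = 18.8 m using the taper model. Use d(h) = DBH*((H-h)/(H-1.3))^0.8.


Taper: d(h) = DBH * ((H - h) / (H - 1.3))^0.8
Numerator = H - h = 23.0 - 18.8 = 4.2 m
Denominator = H - 1.3 = 23.0 - 1.3 = 21.7 m
Ratio = 4.2 / 21.7 = 0.19355
d = 32.9 * 0.19355^0.8 = 8.8 cm

8.8


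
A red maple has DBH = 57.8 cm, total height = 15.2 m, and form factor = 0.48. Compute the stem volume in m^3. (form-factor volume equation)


Formula: V = pi * (DBH/200)^2 * H * ff
Radius = DBH/200 = 57.8/200 = 0.289 m
Radius^2 = 0.289^2 = 0.083521 m^2
V = pi * 0.083521 * 15.2 * 0.48
V = 1.914 m^3

1.914


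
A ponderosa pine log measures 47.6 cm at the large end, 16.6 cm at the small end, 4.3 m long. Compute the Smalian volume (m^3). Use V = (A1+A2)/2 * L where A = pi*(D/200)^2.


Smalian: V = (A1 + A2)/2 * L,  A = pi*(D/200)^2
A1 = pi*(47.6/200)^2 = 0.177952 m^2
A2 = pi*(16.6/200)^2 = 0.021642 m^2
V = (0.177952+0.021642)/2*4.3 = 0.4291 m^3

0.4291


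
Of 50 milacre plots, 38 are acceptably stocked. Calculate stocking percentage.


Formula: Stocking % = stocked plots / total plots * 100
Stocking = 38 / 50 * 100
Stocking = 0.76 * 100 = 76.0%

76.0


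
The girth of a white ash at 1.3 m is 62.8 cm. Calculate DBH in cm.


Formula: DBH = C / pi
DBH = 62.8 / pi
pi = 3.14159...
DBH = 20.0 cm

20.0


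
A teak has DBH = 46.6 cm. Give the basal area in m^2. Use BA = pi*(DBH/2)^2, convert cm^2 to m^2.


Formula: BA = pi * (DBH/2)^2 / 10000  (cm^2 to m^2)
Radius = DBH/2 = 46.6/2 = 23.3 cm
BA = pi * 23.3^2 / 10000
   = 1705.5392 cm^2 / 10000
   = 0.1706 m^2

0.1706
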